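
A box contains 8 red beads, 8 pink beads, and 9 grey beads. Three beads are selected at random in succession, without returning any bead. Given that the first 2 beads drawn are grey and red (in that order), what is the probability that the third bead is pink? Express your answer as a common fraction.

8/23

After removing 1 red, 1 grey, the box has 8 pink out of 23 remaining.
P(third is pink | given) = 8/23 ≈ 0.3478.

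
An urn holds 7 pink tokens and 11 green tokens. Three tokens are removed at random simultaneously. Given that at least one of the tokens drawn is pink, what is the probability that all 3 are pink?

5/93

P(all 3 pink) = C(7,3)/C(18,3) = 35/816; P(at least one pink) = 1 − C(11,3)/C(18,3) = 217/272.
Since 'all 3 pink' ⊆ 'at least one pink', P(all 3 | at least one) = 35/816 / 217/272 = 5/93 ≈ 0.0538.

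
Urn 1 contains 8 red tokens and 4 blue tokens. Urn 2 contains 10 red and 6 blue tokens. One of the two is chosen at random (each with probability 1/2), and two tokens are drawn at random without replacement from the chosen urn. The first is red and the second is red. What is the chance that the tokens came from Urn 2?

99/211

P(E | Urn 1) = 14/33; P(E | Urn 2) = 3/8.
P(E) = 1/2·14/33 + 1/2·3/8 = 211/528.
By Bayes' rule, P(Urn 2 | E) = 3/16 / 211/528 = 99/211 ≈ 0.4692.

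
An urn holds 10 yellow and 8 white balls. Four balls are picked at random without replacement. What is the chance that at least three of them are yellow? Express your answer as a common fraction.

Sum the hypergeometric tail for j = 3,…,4 yellow balls.
Favorable = C(10,3)·C(8,1) + C(10,4)·C(8,0) = 1170; total = C(18,4) = 3060.
P = 1170/3060 = 13/34 ≈ 0.3824.

13/34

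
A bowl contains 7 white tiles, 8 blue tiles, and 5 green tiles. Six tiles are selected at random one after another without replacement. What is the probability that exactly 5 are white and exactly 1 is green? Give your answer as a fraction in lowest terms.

7/2584

Unordered draws without replacement: count favorable combinations over C(20,6).
Favorable = C(7,5) · C(8,0) · C(5,1) = 105; total = C(20,6) = 38760.
P = 105/38760 = 7/2584 ≈ 0.0027.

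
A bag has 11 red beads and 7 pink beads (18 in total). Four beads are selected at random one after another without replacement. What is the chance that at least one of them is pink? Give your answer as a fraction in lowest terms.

Use the complement: P(at least one pink) = 1 − P(no pink).
P(none) = C(11,4)/C(18,4) = 330/3060.
So P = 1 − 330/3060 = 91/102 ≈ 0.8922.

91/102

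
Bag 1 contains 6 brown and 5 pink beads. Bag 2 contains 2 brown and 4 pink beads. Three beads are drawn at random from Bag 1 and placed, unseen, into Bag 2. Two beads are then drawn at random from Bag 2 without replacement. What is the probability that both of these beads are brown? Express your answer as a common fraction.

14/99

Condition on how many of the transferred beads are brown (from Bag 1: 6 brown of 11; then Bag 2 has 9 total).
  0 brown: C(6,0)C(5,3)/C(11,3) = 2/33; then P = C(2,2)/C(9,2) = 1/36
  1 brown: C(6,1)C(5,2)/C(11,3) = 4/11; then P = C(3,2)/C(9,2) = 1/12
  2 brown: C(6,2)C(5,1)/C(11,3) = 5/11; then P = C(4,2)/C(9,2) = 1/6
  3 brown: C(6,3)C(5,0)/C(11,3) = 4/33; then P = C(5,2)/C(9,2) = 5/18
P(both brown) = 14/99 ≈ 0.1414.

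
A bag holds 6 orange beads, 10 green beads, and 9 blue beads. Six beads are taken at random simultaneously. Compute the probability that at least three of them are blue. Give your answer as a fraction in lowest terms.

Sum the hypergeometric tail for j = 3,…,6 blue beads.
Favorable = C(9,3)·C(16,3) + C(9,4)·C(16,2) + C(9,5)·C(16,1) + C(9,6)·C(16,0) = 64260; total = C(25,6) = 177100.
P = 64260/177100 = 459/1265 ≈ 0.3628.

459/1265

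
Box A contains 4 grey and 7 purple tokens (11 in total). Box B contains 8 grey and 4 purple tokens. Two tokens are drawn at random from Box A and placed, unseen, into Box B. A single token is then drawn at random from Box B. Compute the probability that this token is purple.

29/77

Condition on how many of the transferred tokens are purple (from Box A: 7 purple of 11; then Box B has 14 total).
  0 purple: C(7,0)C(4,2)/C(11,2) = 6/55; then P = 4/14
  1 purple: C(7,1)C(4,1)/C(11,2) = 28/55; then P = 5/14
  2 purple: C(7,2)C(4,0)/C(11,2) = 21/55; then P = 6/14
P(purple from Box B) = 29/77 ≈ 0.3766.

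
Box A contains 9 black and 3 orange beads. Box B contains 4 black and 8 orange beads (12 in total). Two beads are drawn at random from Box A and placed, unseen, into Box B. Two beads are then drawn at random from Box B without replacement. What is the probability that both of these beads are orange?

Condition on how many of the transferred beads are orange (from Box A: 3 orange of 12; then Box B has 14 total).
  0 orange: C(3,0)C(9,2)/C(12,2) = 6/11; then P = C(8,2)/C(14,2) = 4/13
  1 orange: C(3,1)C(9,1)/C(12,2) = 9/22; then P = C(9,2)/C(14,2) = 36/91
  2 orange: C(3,2)C(9,0)/C(12,2) = 1/22; then P = C(10,2)/C(14,2) = 45/91
P(both orange) = 705/2002 ≈ 0.3521.

705/2002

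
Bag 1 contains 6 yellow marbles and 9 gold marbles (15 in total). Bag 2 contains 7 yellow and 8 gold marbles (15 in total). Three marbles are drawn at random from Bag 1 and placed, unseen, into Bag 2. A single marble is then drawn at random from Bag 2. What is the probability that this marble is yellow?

Condition on how many of the transferred marbles are yellow (from Bag 1: 6 yellow of 15; then Bag 2 has 18 total).
  0 yellow: C(6,0)C(9,3)/C(15,3) = 12/65; then P = 7/18
  1 yellow: C(6,1)C(9,2)/C(15,3) = 216/455; then P = 8/18
  2 yellow: C(6,2)C(9,1)/C(15,3) = 27/91; then P = 9/18
  3 yellow: C(6,3)C(9,0)/C(15,3) = 4/91; then P = 10/18
P(yellow from Bag 2) = 41/90 ≈ 0.4556.

41/90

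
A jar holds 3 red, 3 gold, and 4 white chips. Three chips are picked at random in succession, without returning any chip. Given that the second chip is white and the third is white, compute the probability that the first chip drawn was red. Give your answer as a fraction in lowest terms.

P(first=red and the second chip is white and the third is white) = (3/10)·(4/9)·(3/8) = 1/20.
P(E) = Σ over first color = 1/20 + 1/20 + 1/30 = 2/15.
By Bayes, P(first=red | E) = 1/20 / 2/15 = 3/8 ≈ 0.3750.

3/8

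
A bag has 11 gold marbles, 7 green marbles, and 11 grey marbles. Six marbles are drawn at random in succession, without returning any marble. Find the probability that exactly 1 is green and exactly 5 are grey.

77/11310

Unordered draws without replacement: count favorable combinations over C(29,6).
Favorable = C(11,0) · C(7,1) · C(11,5) = 3234; total = C(29,6) = 475020.
P = 3234/475020 = 77/11310 ≈ 0.0068.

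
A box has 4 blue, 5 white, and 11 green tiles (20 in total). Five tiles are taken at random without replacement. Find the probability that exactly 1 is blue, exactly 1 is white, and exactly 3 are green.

275/1292

Unordered draws without replacement: count favorable combinations over C(20,5).
Favorable = C(4,1) · C(5,1) · C(11,3) = 3300; total = C(20,5) = 15504.
P = 3300/15504 = 275/1292 ≈ 0.2128.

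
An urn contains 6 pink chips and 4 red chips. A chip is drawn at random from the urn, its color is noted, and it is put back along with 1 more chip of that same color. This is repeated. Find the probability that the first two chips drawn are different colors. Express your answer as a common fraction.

Either pink then red, or red then pink; after the first draw the total is 11.
P = (6/10)·(4/11) + (4/10)·(6/11) = 24/55 ≈ 0.4364.

24/55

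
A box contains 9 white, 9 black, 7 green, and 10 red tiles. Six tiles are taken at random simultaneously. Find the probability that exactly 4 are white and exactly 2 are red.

Unordered draws without replacement: count favorable combinations over C(35,6).
Favorable = C(9,4) · C(9,0) · C(7,0) · C(10,2) = 5670; total = C(35,6) = 1623160.
P = 5670/1623160 = 81/23188 ≈ 0.0035.

81/23188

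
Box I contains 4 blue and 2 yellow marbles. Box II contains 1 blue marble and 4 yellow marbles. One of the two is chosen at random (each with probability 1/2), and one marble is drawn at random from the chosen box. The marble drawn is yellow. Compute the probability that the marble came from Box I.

5/17

P(yellow | Box I) = 1/3; P(yellow | Box II) = 4/5.
P(yellow) = 1/2·1/3 + 1/2·4/5 = 17/30.
By Bayes' rule, P(Box I | yellow) = 1/6 / 17/30 = 5/17 ≈ 0.2941.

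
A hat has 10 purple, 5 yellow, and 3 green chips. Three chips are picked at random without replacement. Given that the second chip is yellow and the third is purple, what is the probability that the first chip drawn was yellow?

P(first=yellow and the second chip is yellow and the third is purple) = (5/18)·(4/17)·(10/16) = 25/612.
P(E) = Σ over first color = 25/272 + 25/612 + 25/816 = 25/153.
By Bayes, P(first=yellow | E) = 25/612 / 25/153 = 1/4 ≈ 0.2500.

1/4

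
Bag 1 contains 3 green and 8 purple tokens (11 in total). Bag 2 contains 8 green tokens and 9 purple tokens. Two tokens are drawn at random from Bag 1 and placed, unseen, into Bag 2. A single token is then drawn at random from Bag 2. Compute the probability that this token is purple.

115/209

Condition on how many of the transferred tokens are purple (from Bag 1: 8 purple of 11; then Bag 2 has 19 total).
  0 purple: C(8,0)C(3,2)/C(11,2) = 3/55; then P = 9/19
  1 purple: C(8,1)C(3,1)/C(11,2) = 24/55; then P = 10/19
  2 purple: C(8,2)C(3,0)/C(11,2) = 28/55; then P = 11/19
P(purple from Bag 2) = 115/209 ≈ 0.5502.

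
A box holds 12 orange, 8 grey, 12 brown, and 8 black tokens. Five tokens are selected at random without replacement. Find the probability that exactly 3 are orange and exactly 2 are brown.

605/27417

Unordered draws without replacement: count favorable combinations over C(40,5).
Favorable = C(12,3) · C(8,0) · C(12,2) · C(8,0) = 14520; total = C(40,5) = 658008.
P = 14520/658008 = 605/27417 ≈ 0.0221.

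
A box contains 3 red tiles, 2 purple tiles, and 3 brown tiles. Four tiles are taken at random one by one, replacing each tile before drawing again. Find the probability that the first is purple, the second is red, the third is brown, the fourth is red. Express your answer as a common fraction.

Multiply the conditional probability of each draw in order, with replacement (the composition resets each draw).
P = (2/8) · (3/8) · (3/8) · (3/8) = 27/2048 ≈ 0.0132.

27/2048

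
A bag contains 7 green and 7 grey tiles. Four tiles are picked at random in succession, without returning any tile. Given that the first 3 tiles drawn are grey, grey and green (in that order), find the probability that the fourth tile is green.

6/11

After removing 1 green, 2 grey, the bag has 6 green out of 11 remaining.
P(fourth is green | given) = 6/11 ≈ 0.5455.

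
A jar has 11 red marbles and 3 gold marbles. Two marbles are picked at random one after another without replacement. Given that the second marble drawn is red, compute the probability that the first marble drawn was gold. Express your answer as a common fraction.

3/13

P(first=gold and the second marble drawn is red) = (3/14)·(11/13) = 33/182.
P(the second marble drawn is red) = Σ over first color = 55/91 + 33/182 = 11/14.
By Bayes, P(first=gold | the second marble drawn is red) = 33/182 / 11/14 = 3/13 ≈ 0.2308.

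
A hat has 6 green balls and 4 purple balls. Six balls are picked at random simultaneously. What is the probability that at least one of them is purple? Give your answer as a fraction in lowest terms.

Use the complement: P(at least one purple) = 1 − P(no purple).
P(none) = C(6,6)/C(10,6) = 1/210.
So P = 1 − 1/210 = 209/210 ≈ 0.9952.

209/210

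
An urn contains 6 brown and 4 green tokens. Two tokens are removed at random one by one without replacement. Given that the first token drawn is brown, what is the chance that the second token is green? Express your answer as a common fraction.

After removing 1 brown, the urn has 4 green out of 9 remaining.
P(second is green | given) = 4/9 ≈ 0.4444.

4/9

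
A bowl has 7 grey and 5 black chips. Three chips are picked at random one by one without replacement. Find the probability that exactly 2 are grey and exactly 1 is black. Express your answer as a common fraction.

Unordered draws without replacement: count favorable combinations over C(12,3).
Favorable = C(7,2) · C(5,1) = 105; total = C(12,3) = 220.
P = 105/220 = 21/44 ≈ 0.4773.

21/44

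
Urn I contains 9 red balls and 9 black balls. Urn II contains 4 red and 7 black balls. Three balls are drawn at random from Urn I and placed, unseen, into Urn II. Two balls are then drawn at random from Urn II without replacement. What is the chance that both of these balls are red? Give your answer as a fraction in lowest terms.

216/1547

Condition on how many of the transferred balls are red (from Urn I: 9 red of 18; then Urn II has 14 total).
  0 red: C(9,0)C(9,3)/C(18,3) = 7/68; then P = C(4,2)/C(14,2) = 6/91
  1 red: C(9,1)C(9,2)/C(18,3) = 27/68; then P = C(5,2)/C(14,2) = 10/91
  2 red: C(9,2)C(9,1)/C(18,3) = 27/68; then P = C(6,2)/C(14,2) = 15/91
  3 red: C(9,3)C(9,0)/C(18,3) = 7/68; then P = C(7,2)/C(14,2) = 3/13
P(both red) = 216/1547 ≈ 0.1396.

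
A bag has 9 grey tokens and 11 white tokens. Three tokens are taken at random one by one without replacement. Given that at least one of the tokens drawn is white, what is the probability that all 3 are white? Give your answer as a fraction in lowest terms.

5/32

P(all 3 white) = C(11,3)/C(20,3) = 11/76; P(at least one white) = 1 − C(9,3)/C(20,3) = 88/95.
Since 'all 3 white' ⊆ 'at least one white', P(all 3 | at least one) = 11/76 / 88/95 = 5/32 ≈ 0.1562.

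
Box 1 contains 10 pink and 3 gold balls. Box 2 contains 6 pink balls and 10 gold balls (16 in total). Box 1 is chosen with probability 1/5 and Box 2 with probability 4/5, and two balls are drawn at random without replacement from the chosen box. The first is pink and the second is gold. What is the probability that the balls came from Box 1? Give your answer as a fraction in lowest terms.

5/31

P(E | Box 1) = 5/26; P(E | Box 2) = 1/4.
P(E) = 1/5·5/26 + 4/5·1/4 = 31/130.
By Bayes' rule, P(Box 1 | E) = 1/26 / 31/130 = 5/31 ≈ 0.1613.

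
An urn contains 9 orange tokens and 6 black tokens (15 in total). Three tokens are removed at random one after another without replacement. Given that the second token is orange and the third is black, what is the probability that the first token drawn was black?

P(first=black and the second token is orange and the third is black) = (6/15)·(9/14)·(5/13) = 9/91.
P(E) = Σ over first color = 72/455 + 9/91 = 9/35.
By Bayes, P(first=black | E) = 9/91 / 9/35 = 5/13 ≈ 0.3846.

5/13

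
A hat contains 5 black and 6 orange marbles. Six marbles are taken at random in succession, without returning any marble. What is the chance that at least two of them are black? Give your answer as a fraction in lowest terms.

Sum the hypergeometric tail for j = 2,…,5 black marbles.
Favorable = C(5,2)·C(6,4) + C(5,3)·C(6,3) + C(5,4)·C(6,2) + C(5,5)·C(6,1) = 431; total = C(11,6) = 462.
P = 431/462 = 431/462 ≈ 0.9329.

431/462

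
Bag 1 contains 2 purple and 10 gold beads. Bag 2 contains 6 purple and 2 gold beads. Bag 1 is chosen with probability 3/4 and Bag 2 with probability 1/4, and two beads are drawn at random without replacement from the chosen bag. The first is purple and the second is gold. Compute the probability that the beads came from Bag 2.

33/103

P(E | Bag 1) = 5/33; P(E | Bag 2) = 3/14.
P(E) = 3/4·5/33 + 1/4·3/14 = 103/616.
By Bayes' rule, P(Bag 2 | E) = 3/56 / 103/616 = 33/103 ≈ 0.3204.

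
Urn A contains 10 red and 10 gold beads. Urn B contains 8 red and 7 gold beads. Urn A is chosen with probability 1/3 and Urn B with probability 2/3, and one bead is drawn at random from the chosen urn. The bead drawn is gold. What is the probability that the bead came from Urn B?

P(gold | Urn A) = 1/2; P(gold | Urn B) = 7/15.
P(gold) = 1/3·1/2 + 2/3·7/15 = 43/90.
By Bayes' rule, P(Urn B | gold) = 14/45 / 43/90 = 28/43 ≈ 0.6512.

28/43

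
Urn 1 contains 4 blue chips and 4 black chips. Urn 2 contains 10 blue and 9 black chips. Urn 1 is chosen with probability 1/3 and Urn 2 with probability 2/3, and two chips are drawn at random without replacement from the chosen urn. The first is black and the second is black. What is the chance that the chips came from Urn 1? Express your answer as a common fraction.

57/169

P(E | Urn 1) = 3/14; P(E | Urn 2) = 4/19.
P(E) = 1/3·3/14 + 2/3·4/19 = 169/798.
By Bayes' rule, P(Urn 1 | E) = 1/14 / 169/798 = 57/169 ≈ 0.3373.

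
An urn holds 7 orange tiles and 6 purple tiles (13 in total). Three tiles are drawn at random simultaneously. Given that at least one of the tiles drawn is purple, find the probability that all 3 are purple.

P(all 3 purple) = C(6,3)/C(13,3) = 10/143; P(at least one purple) = 1 − C(7,3)/C(13,3) = 251/286.
Since 'all 3 purple' ⊆ 'at least one purple', P(all 3 | at least one) = 10/143 / 251/286 = 20/251 ≈ 0.0797.

20/251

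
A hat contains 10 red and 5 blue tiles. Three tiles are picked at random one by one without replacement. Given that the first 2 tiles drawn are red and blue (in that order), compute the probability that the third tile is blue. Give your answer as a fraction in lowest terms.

4/13

After removing 1 red, 1 blue, the hat has 4 blue out of 13 remaining.
P(third is blue | given) = 4/13 ≈ 0.3077.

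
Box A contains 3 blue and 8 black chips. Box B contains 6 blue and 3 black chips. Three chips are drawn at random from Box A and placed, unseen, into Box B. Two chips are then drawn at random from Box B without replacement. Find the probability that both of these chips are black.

203/1210

Condition on how many of the transferred chips are black (from Box A: 8 black of 11; then Box B has 12 total).
  0 black: C(8,0)C(3,3)/C(11,3) = 1/165; then P = C(3,2)/C(12,2) = 1/22
  1 black: C(8,1)C(3,2)/C(11,3) = 8/55; then P = C(4,2)/C(12,2) = 1/11
  2 black: C(8,2)C(3,1)/C(11,3) = 28/55; then P = C(5,2)/C(12,2) = 5/33
  3 black: C(8,3)C(3,0)/C(11,3) = 56/165; then P = C(6,2)/C(12,2) = 5/22
P(both black) = 203/1210 ≈ 0.1678.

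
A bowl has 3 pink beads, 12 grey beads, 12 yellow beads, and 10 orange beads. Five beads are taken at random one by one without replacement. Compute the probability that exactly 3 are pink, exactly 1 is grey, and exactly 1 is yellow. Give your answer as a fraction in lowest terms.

16/48433

Unordered draws without replacement: count favorable combinations over C(37,5).
Favorable = C(3,3) · C(12,1) · C(12,1) · C(10,0) = 144; total = C(37,5) = 435897.
P = 144/435897 = 16/48433 ≈ 0.0003.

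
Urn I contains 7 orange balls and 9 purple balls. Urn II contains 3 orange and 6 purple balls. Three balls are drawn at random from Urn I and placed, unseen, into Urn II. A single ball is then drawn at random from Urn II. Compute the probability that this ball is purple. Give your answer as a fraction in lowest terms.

Condition on how many of the transferred balls are purple (from Urn I: 9 purple of 16; then Urn II has 12 total).
  0 purple: C(9,0)C(7,3)/C(16,3) = 1/16; then P = 6/12
  1 purple: C(9,1)C(7,2)/C(16,3) = 27/80; then P = 7/12
  2 purple: C(9,2)C(7,1)/C(16,3) = 9/20; then P = 8/12
  3 purple: C(9,3)C(7,0)/C(16,3) = 3/20; then P = 9/12
P(purple from Urn II) = 41/64 ≈ 0.6406.

41/64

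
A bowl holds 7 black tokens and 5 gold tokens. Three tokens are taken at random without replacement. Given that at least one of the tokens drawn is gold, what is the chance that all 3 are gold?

2/37

P(all 3 gold) = C(5,3)/C(12,3) = 1/22; P(at least one gold) = 1 − C(7,3)/C(12,3) = 37/44.
Since 'all 3 gold' ⊆ 'at least one gold', P(all 3 | at least one) = 1/22 / 37/44 = 2/37 ≈ 0.0541.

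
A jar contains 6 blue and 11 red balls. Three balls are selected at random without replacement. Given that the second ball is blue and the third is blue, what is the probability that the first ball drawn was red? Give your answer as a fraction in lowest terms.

11/15

P(first=red and the second ball is blue and the third is blue) = (11/17)·(6/16)·(5/15) = 11/136.
P(E) = Σ over first color = 1/34 + 11/136 = 15/136.
By Bayes, P(first=red | E) = 11/136 / 15/136 = 11/15 ≈ 0.7333.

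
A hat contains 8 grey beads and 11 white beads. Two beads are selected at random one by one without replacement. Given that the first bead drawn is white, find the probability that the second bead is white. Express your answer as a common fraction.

5/9

After removing 1 white, the hat has 10 white out of 18 remaining.
P(second is white | given) = 10/18 = 5/9 ≈ 0.5556.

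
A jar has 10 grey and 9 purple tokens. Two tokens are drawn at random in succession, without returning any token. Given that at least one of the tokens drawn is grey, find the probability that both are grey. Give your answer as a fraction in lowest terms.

1/3

P(both grey) = C(10,2)/C(19,2) = 5/19; P(at least one grey) = 1 − C(9,2)/C(19,2) = 15/19.
Since 'both grey' ⊆ 'at least one grey', P(both | at least one) = 5/19 / 15/19 = 1/3 ≈ 0.3333.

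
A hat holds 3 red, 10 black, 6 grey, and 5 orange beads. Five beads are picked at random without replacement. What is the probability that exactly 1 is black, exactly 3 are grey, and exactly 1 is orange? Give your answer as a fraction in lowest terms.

Unordered draws without replacement: count favorable combinations over C(24,5).
Favorable = C(3,0) · C(10,1) · C(6,3) · C(5,1) = 1000; total = C(24,5) = 42504.
P = 1000/42504 = 125/5313 ≈ 0.0235.

125/5313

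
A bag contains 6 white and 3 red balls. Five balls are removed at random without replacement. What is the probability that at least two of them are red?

25/42

Sum the hypergeometric tail for j = 2,…,3 red balls.
Favorable = C(3,2)·C(6,3) + C(3,3)·C(6,2) = 75; total = C(9,5) = 126.
P = 75/126 = 25/42 ≈ 0.5952.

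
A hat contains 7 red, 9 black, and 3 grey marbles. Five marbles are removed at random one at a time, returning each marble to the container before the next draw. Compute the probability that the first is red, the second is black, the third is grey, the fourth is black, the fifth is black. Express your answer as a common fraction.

Multiply the conditional probability of each draw in order, with replacement (the composition resets each draw).
P = (7/19) · (9/19) · (3/19) · (9/19) · (9/19) = 15309/2476099 ≈ 0.0062.

15309/2476099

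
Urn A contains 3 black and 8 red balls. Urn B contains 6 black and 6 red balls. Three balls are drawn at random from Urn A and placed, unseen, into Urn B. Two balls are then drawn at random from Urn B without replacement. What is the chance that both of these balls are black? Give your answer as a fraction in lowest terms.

Condition on how many of the transferred balls are black (from Urn A: 3 black of 11; then Urn B has 15 total).
  0 black: C(3,0)C(8,3)/C(11,3) = 56/165; then P = C(6,2)/C(15,2) = 1/7
  1 black: C(3,1)C(8,2)/C(11,3) = 28/55; then P = C(7,2)/C(15,2) = 1/5
  2 black: C(3,2)C(8,1)/C(11,3) = 8/55; then P = C(8,2)/C(15,2) = 4/15
  3 black: C(3,3)C(8,0)/C(11,3) = 1/165; then P = C(9,2)/C(15,2) = 12/35
P(both black) = 368/1925 ≈ 0.1912.

368/1925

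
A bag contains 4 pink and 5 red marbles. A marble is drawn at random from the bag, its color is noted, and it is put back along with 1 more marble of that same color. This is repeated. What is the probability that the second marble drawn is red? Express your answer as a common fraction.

5/9

Condition on the first draw. If first is red (prob 5/9), second-red has prob (6)/(10); if not (prob 4/9), it has prob 5/(10).
P = (5/9)·(6/10) + (4/9)·(5/10) = 5/9 ≈ 0.5556.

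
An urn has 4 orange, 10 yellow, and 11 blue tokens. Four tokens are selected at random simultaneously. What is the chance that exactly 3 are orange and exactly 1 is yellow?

4/1265

Unordered draws without replacement: count favorable combinations over C(25,4).
Favorable = C(4,3) · C(10,1) · C(11,0) = 40; total = C(25,4) = 12650.
P = 40/12650 = 4/1265 ≈ 0.0032.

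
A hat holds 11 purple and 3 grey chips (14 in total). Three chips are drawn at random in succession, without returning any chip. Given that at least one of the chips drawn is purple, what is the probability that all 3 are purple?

5/11

P(all 3 purple) = C(11,3)/C(14,3) = 165/364; P(at least one purple) = 1 − C(3,3)/C(14,3) = 363/364.
Since 'all 3 purple' ⊆ 'at least one purple', P(all 3 | at least one) = 165/364 / 363/364 = 5/11 ≈ 0.4545.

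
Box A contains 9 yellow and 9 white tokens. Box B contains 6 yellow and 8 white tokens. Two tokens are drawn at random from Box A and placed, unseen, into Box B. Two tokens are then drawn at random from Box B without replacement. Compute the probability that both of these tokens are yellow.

Condition on how many of the transferred tokens are yellow (from Box A: 9 yellow of 18; then Box B has 16 total).
  0 yellow: C(9,0)C(9,2)/C(18,2) = 4/17; then P = C(6,2)/C(16,2) = 1/8
  1 yellow: C(9,1)C(9,1)/C(18,2) = 9/17; then P = C(7,2)/C(16,2) = 7/40
  2 yellow: C(9,2)C(9,0)/C(18,2) = 4/17; then P = C(8,2)/C(16,2) = 7/30
P(both yellow) = 361/2040 ≈ 0.1770.

361/2040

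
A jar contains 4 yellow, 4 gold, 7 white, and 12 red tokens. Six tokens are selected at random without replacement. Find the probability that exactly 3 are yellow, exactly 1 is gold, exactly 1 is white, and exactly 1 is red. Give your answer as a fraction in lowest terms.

Unordered draws without replacement: count favorable combinations over C(27,6).
Favorable = C(4,3) · C(4,1) · C(7,1) · C(12,1) = 1344; total = C(27,6) = 296010.
P = 1344/296010 = 224/49335 ≈ 0.0045.

224/49335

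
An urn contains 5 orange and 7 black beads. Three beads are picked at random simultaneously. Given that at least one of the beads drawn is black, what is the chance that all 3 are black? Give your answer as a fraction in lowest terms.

1/6

P(all 3 black) = C(7,3)/C(12,3) = 7/44; P(at least one black) = 1 − C(5,3)/C(12,3) = 21/22.
Since 'all 3 black' ⊆ 'at least one black', P(all 3 | at least one) = 7/44 / 21/22 = 1/6 ≈ 0.1667.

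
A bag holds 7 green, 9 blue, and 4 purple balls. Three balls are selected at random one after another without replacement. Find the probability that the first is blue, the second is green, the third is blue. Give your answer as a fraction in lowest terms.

Multiply the conditional probability of each draw in order, without replacement, so each draw removes one from its color and from the total.
P = (9/20) · (7/19) · (8/18) = 7/95 ≈ 0.0737.

7/95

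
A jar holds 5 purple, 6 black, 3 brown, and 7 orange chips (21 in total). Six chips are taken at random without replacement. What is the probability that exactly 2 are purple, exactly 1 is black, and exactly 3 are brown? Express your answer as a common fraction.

Unordered draws without replacement: count favorable combinations over C(21,6).
Favorable = C(5,2) · C(6,1) · C(3,3) · C(7,0) = 60; total = C(21,6) = 54264.
P = 60/54264 = 5/4522 ≈ 0.0011.

5/4522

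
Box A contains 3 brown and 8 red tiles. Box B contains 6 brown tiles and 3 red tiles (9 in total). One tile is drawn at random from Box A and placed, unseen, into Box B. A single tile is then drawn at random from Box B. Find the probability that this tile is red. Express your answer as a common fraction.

41/110

Condition on how many of the transferred tiles are red (from Box A: 8 red of 11; then Box B has 10 total).
  0 red: C(8,0)C(3,1)/C(11,1) = 3/11; then P = 3/10
  1 red: C(8,1)C(3,0)/C(11,1) = 8/11; then P = 4/10
P(red from Box B) = 41/110 ≈ 0.3727.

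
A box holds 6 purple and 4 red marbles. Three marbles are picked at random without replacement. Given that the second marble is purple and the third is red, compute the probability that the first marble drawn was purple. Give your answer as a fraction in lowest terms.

5/8

P(first=purple and the second marble is purple and the third is red) = (6/10)·(5/9)·(4/8) = 1/6.
P(E) = Σ over first color = 1/6 + 1/10 = 4/15.
By Bayes, P(first=purple | E) = 1/6 / 4/15 = 5/8 ≈ 0.6250.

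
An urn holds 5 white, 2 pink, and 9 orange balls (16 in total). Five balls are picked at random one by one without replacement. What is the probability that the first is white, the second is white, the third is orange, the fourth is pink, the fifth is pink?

Multiply the conditional probability of each draw in order, without replacement, so each draw removes one from its color and from the total.
P = (5/16) · (4/15) · (9/14) · (2/13) · (1/12) = 1/1456 ≈ 0.0007.

1/1456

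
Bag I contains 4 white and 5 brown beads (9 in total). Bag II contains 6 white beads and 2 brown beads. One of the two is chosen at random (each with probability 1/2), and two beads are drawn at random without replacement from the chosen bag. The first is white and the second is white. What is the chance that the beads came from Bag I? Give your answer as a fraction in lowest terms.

P(E | Bag I) = 1/6; P(E | Bag II) = 15/28.
P(E) = 1/2·1/6 + 1/2·15/28 = 59/168.
By Bayes' rule, P(Bag I | E) = 1/12 / 59/168 = 14/59 ≈ 0.2373.

14/59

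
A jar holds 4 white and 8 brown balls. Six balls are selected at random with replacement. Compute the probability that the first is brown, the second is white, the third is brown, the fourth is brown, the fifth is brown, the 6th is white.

16/729

Multiply the conditional probability of each draw in order, with replacement (the composition resets each draw).
P = (8/12) · (4/12) · (8/12) · (8/12) · (8/12) · (4/12) = 16/729 ≈ 0.0219.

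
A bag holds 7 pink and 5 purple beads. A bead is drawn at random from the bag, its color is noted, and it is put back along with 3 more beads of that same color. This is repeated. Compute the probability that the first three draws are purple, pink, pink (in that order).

35/324

Track the composition after each reinforcement of +3.
P = (5/12) · (7/15) · (10/18) = 35/324 ≈ 0.1080.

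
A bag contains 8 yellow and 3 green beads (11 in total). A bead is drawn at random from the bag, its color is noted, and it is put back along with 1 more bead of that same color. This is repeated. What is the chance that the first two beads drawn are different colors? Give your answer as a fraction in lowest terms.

Either yellow then green, or green then yellow; after the first draw the total is 12.
P = (8/11)·(3/12) + (3/11)·(8/12) = 4/11 ≈ 0.3636.

4/11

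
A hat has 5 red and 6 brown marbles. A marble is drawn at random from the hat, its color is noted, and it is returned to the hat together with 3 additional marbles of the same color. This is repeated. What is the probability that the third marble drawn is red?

Sum over the four possibilities for the first two draws (red/not-red each), tracking how the red count and total change by +3 per draw.
P(third is red) = 5/11 ≈ 0.4545. (In a Pólya urn every draw has the same marginal probability 5/11.)

5/11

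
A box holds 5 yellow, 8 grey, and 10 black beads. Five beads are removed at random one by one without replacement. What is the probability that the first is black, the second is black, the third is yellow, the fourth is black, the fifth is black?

Multiply the conditional probability of each draw in order, without replacement, so each draw removes one from its color and from the total.
P = (10/23) · (9/22) · (5/21) · (8/20) · (7/19) = 30/4807 ≈ 0.0062.

30/4807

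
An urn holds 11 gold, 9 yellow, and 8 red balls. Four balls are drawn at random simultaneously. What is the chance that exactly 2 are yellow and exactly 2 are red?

Unordered draws without replacement: count favorable combinations over C(28,4).
Favorable = C(11,0) · C(9,2) · C(8,2) = 1008; total = C(28,4) = 20475.
P = 1008/20475 = 16/325 ≈ 0.0492.

16/325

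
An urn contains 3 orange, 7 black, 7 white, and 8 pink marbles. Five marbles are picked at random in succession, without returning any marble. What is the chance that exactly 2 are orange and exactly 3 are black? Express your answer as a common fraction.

Unordered draws without replacement: count favorable combinations over C(25,5).
Favorable = C(3,2) · C(7,3) · C(7,0) · C(8,0) = 105; total = C(25,5) = 53130.
P = 105/53130 = 1/506 ≈ 0.0020.

1/506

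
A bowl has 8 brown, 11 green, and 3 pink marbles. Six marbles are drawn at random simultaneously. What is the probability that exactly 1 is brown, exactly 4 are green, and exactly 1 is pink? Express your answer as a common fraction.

240/2261

Unordered draws without replacement: count favorable combinations over C(22,6).
Favorable = C(8,1) · C(11,4) · C(3,1) = 7920; total = C(22,6) = 74613.
P = 7920/74613 = 240/2261 ≈ 0.1061.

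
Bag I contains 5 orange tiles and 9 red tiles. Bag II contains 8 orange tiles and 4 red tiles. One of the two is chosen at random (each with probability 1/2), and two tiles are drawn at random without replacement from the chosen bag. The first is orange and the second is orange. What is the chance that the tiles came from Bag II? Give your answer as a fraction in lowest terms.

P(E | Bag I) = 10/91; P(E | Bag II) = 14/33.
P(E) = 1/2·10/91 + 1/2·14/33 = 802/3003.
By Bayes' rule, P(Bag II | E) = 7/33 / 802/3003 = 637/802 ≈ 0.7943.

637/802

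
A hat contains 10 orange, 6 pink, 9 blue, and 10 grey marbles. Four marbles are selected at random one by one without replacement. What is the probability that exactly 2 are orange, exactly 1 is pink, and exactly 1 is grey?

135/2618

Unordered draws without replacement: count favorable combinations over C(35,4).
Favorable = C(10,2) · C(6,1) · C(9,0) · C(10,1) = 2700; total = C(35,4) = 52360.
P = 2700/52360 = 135/2618 ≈ 0.0516.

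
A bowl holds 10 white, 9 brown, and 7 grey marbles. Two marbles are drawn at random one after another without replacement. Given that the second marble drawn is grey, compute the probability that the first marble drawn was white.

2/5

P(first=white and the second marble drawn is grey) = (10/26)·(7/25) = 7/65.
P(the second marble drawn is grey) = Σ over first color = 7/65 + 63/650 + 21/325 = 7/26.
By Bayes, P(first=white | the second marble drawn is grey) = 7/65 / 7/26 = 2/5 ≈ 0.4000.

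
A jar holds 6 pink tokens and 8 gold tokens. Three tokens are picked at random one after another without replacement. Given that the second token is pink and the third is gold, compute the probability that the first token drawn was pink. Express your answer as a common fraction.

P(first=pink and the second token is pink and the third is gold) = (6/14)·(5/13)·(8/12) = 10/91.
P(E) = Σ over first color = 10/91 + 2/13 = 24/91.
By Bayes, P(first=pink | E) = 10/91 / 24/91 = 5/12 ≈ 0.4167.

5/12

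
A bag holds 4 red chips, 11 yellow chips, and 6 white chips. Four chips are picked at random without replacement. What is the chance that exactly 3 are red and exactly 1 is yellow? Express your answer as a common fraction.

Unordered draws without replacement: count favorable combinations over C(21,4).
Favorable = C(4,3) · C(11,1) · C(6,0) = 44; total = C(21,4) = 5985.
P = 44/5985 = 44/5985 ≈ 0.0074.

44/5985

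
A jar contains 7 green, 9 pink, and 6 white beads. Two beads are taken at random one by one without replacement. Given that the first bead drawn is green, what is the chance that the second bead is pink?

3/7

After removing 1 green, the jar has 9 pink out of 21 remaining.
P(second is pink | given) = 9/21 = 3/7 ≈ 0.4286.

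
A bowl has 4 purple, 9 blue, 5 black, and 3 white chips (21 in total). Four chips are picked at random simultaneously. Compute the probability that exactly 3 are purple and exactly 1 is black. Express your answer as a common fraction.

4/1197

Unordered draws without replacement: count favorable combinations over C(21,4).
Favorable = C(4,3) · C(9,0) · C(5,1) · C(3,0) = 20; total = C(21,4) = 5985.
P = 20/5985 = 4/1197 ≈ 0.0033.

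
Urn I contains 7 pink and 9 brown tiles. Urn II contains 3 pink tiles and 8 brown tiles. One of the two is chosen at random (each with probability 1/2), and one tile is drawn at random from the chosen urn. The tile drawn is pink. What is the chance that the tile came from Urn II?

48/125

P(pink | Urn I) = 7/16; P(pink | Urn II) = 3/11.
P(pink) = 1/2·7/16 + 1/2·3/11 = 125/352.
By Bayes' rule, P(Urn II | pink) = 3/22 / 125/352 = 48/125 ≈ 0.3840.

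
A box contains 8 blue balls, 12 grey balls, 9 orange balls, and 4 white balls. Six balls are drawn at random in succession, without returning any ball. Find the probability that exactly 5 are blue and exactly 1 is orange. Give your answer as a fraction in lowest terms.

9/19778

Unordered draws without replacement: count favorable combinations over C(33,6).
Favorable = C(8,5) · C(12,0) · C(9,1) · C(4,0) = 504; total = C(33,6) = 1107568.
P = 504/1107568 = 9/19778 ≈ 0.0005.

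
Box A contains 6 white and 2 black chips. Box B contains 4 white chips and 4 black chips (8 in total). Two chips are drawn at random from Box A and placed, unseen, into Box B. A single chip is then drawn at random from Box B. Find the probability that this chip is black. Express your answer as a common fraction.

Condition on how many of the transferred chips are black (from Box A: 2 black of 8; then Box B has 10 total).
  0 black: C(2,0)C(6,2)/C(8,2) = 15/28; then P = 4/10
  1 black: C(2,1)C(6,1)/C(8,2) = 3/7; then P = 5/10
  2 black: C(2,2)C(6,0)/C(8,2) = 1/28; then P = 6/10
P(black from Box B) = 9/20 ≈ 0.4500.

9/20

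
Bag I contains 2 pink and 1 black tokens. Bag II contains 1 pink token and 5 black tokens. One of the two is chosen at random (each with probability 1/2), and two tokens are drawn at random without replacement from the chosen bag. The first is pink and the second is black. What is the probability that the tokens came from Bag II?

1/3

P(E | Bag I) = 1/3; P(E | Bag II) = 1/6.
P(E) = 1/2·1/3 + 1/2·1/6 = 1/4.
By Bayes' rule, P(Bag II | E) = 1/12 / 1/4 = 1/3 ≈ 0.3333.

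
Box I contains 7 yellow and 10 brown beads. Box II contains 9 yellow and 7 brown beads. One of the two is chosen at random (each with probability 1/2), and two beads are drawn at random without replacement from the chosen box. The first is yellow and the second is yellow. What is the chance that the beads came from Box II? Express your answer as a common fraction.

68/103

P(E | Box I) = 21/136; P(E | Box II) = 3/10.
P(E) = 1/2·21/136 + 1/2·3/10 = 309/1360.
By Bayes' rule, P(Box II | E) = 3/20 / 309/1360 = 68/103 ≈ 0.6602.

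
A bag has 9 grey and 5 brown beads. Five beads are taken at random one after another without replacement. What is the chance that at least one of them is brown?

134/143

Use the complement: P(at least one brown) = 1 − P(no brown).
P(none) = C(9,5)/C(14,5) = 126/2002.
So P = 1 − 126/2002 = 134/143 ≈ 0.9371.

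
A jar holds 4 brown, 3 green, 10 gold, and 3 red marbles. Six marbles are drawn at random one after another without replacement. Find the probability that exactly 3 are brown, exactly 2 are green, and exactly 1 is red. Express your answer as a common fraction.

3/3230

Unordered draws without replacement: count favorable combinations over C(20,6).
Favorable = C(4,3) · C(3,2) · C(10,0) · C(3,1) = 36; total = C(20,6) = 38760.
P = 36/38760 = 3/3230 ≈ 0.0009.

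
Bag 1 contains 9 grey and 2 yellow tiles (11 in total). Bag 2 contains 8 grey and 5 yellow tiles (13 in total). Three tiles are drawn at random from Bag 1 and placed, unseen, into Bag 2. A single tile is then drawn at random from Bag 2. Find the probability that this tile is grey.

Condition on how many of the transferred tiles are grey (from Bag 1: 9 grey of 11; then Bag 2 has 16 total).
  1 grey: C(9,1)C(2,2)/C(11,3) = 3/55; then P = 9/16
  2 grey: C(9,2)C(2,1)/C(11,3) = 24/55; then P = 10/16
  3 grey: C(9,3)C(2,0)/C(11,3) = 28/55; then P = 11/16
P(grey from Bag 2) = 115/176 ≈ 0.6534.

115/176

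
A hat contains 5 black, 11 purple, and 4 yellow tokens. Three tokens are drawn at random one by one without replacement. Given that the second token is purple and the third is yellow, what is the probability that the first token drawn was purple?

P(first=purple and the second token is purple and the third is yellow) = (11/20)·(10/19)·(4/18) = 11/171.
P(E) = Σ over first color = 11/342 + 11/171 + 11/570 = 11/95.
By Bayes, P(first=purple | E) = 11/171 / 11/95 = 5/9 ≈ 0.5556.

5/9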